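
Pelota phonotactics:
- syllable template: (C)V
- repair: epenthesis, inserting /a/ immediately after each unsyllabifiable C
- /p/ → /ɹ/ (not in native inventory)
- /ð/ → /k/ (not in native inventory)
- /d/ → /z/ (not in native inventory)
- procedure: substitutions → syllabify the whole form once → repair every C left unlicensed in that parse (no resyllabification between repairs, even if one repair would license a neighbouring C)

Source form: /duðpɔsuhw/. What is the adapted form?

zukaɹɔsuhawa

Substitution: /d/ → /z/, /ð/ → /k/, /p/ → /ɹ/, giving /zukɹɔsuhw/.
Syllabifying with onset maximization leaves /k/, /h/, /w/ stranded (no codas are permitted; onsets are limited to one consonant).
Epenthesis after each stranded consonant: /k/ → /ka/, /h/ → /ha/, /w/ → /wa/.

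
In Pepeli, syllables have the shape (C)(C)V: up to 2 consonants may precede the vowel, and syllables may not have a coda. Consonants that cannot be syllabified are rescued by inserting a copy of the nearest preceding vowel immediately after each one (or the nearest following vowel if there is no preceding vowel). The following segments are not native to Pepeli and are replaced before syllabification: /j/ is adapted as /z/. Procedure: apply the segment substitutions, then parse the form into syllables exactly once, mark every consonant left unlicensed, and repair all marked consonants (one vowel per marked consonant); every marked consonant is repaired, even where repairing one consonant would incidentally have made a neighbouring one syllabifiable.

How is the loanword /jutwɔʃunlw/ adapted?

Substitution: /j/ → /z/, giving /zutwɔʃunlw/.
The consonants /n/, /l/, /w/ cannot be parsed into a legal (C)(C)V syllable (no codas are permitted; onsets may contain at most 2 consonants).
Epenthesis after each stranded consonant: /n/ → /nu/, /l/ → /lu/, /w/ → /wu/.

zutwɔʃunuluwu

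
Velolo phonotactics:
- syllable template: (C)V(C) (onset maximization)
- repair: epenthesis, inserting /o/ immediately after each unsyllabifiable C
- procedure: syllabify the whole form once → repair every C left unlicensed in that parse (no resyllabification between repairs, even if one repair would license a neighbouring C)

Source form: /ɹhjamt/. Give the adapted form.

ɹohojamto

Under (C)V(C), the unsyllabifiable consonants are /ɹ/, /h/, /t/ (at most one coda consonant is licensed; onsets are limited to one consonant).
Each unlicensed consonant becomes the onset of a new syllable: /ɹ/ → /ɹo/, /h/ → /ho/, /t/ → /to/.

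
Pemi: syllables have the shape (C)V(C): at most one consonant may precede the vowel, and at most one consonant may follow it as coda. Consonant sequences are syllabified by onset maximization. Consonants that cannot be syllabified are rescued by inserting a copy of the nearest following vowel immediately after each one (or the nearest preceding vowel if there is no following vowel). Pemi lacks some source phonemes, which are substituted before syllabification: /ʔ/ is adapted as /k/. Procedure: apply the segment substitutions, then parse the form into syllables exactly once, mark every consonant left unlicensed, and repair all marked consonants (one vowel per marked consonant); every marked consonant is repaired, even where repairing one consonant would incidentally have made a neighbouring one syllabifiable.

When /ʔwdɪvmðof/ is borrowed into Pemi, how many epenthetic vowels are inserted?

3

After substitution the input is /kwdɪvmðof/.
The unsyllabifiable consonants are /k/, /w/, /m/; each receives one epenthetic vowel.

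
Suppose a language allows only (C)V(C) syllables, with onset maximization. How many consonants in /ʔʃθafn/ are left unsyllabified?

Under (C)V(C), the unsyllabifiable consonants are /ʔ/, /ʃ/, /n/ (at most one coda consonant is licensed; onsets are limited to one consonant).

3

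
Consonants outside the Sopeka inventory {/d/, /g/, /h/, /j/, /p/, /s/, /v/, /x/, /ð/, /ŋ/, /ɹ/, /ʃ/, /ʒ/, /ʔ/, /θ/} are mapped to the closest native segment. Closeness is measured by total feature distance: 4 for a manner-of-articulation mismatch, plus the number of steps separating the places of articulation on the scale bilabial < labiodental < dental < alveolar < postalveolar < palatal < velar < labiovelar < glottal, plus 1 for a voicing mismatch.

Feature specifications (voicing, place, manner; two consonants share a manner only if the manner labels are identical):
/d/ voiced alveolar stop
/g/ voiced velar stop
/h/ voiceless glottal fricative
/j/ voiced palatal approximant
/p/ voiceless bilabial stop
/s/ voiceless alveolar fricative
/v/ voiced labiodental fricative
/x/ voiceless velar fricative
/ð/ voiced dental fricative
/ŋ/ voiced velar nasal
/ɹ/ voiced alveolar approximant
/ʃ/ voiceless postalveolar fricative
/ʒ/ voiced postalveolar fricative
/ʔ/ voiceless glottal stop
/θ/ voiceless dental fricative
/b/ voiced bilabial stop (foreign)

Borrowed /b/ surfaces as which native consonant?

p

/p/ is closest: same manner (stop), place distance 0 (bilabial→bilabial), voicing differs (+1); total 1. Next closest is /d/ at distance 3.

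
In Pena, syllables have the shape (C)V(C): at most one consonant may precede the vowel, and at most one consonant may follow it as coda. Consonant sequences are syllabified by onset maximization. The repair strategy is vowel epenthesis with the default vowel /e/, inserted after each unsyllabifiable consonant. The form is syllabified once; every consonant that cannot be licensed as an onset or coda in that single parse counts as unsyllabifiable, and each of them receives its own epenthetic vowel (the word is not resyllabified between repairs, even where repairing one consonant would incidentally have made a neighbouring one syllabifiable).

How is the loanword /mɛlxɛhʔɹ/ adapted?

Syllabifying with onset maximization leaves /ʔ/, /ɹ/ stranded (at most one coda consonant is licensed; onsets are limited to one consonant).
Each unlicensed consonant becomes the onset of a new syllable: /ʔ/ → /ʔe/, /ɹ/ → /ɹe/.

mɛlxɛhʔeɹe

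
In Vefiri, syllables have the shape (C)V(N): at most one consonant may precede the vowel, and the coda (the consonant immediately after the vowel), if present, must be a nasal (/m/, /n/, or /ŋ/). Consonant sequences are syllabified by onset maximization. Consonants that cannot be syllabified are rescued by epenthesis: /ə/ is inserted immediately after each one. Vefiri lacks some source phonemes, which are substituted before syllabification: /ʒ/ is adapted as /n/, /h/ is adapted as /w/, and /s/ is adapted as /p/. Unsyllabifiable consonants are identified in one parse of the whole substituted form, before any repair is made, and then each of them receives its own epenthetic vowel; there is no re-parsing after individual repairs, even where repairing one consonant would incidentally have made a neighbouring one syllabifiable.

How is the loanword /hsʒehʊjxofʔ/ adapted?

wəpənewʊjəxofəʔə

Substitution: /h/ → /w/, /s/ → /p/, /ʒ/ → /n/, giving /wpnewʊjxofʔ/.
Syllabifying with onset maximization leaves /w/, /p/, /j/, /f/, /ʔ/ stranded (only a nasal (/m/, /n/, or /ŋ/) is licensed in coda position; onsets are limited to one consonant).
Each unlicensed consonant becomes the onset of a new syllable: /w/ → /wə/, /p/ → /pə/, /j/ → /jə/, /f/ → /fə/, /ʔ/ → /ʔə/.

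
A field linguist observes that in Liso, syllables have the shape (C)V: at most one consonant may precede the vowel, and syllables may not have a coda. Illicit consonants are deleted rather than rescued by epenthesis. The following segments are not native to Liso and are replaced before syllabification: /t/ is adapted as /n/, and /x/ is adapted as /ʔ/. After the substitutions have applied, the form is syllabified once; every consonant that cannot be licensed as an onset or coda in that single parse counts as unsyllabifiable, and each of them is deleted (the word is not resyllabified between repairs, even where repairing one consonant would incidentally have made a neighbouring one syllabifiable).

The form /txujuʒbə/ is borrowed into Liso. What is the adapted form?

ʔujubə

Substitution: /t/ → /n/, /x/ → /ʔ/, giving /nʔujuʒbə/.
Syllabifying with onset maximization leaves /n/, /ʒ/ stranded (no codas are permitted; onsets are limited to one consonant).
Each unlicensed consonant is deleted: /n/, /ʒ/.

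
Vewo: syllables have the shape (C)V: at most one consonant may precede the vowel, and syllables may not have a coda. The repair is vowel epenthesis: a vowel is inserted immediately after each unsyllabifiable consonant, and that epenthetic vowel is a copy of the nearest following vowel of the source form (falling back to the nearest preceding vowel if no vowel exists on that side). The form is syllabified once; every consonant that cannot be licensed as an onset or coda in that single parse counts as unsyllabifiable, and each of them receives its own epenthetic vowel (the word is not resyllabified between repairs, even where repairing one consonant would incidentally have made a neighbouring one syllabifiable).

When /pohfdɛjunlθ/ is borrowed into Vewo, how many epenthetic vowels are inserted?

5

The unsyllabifiable consonants are /h/, /f/, /n/, /l/, /θ/; each receives one epenthetic vowel.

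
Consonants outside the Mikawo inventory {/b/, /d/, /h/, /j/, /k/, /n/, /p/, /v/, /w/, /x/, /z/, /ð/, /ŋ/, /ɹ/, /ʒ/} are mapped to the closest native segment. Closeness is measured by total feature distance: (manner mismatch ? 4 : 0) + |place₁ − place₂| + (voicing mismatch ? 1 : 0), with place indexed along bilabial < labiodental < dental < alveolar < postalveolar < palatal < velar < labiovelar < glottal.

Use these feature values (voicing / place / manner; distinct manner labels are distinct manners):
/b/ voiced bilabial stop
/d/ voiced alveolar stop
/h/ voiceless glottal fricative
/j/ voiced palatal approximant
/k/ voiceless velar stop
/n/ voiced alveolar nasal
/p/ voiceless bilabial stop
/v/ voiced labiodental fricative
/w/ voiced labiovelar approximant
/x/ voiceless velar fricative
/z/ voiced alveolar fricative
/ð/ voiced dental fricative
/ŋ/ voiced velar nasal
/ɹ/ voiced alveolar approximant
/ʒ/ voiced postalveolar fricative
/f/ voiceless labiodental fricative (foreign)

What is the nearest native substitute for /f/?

/v/ is closest: same manner (fricative), place distance 0 (labiodental→labiodental), voicing differs (+1); total 1. Next closest is /ð/ at distance 2.

v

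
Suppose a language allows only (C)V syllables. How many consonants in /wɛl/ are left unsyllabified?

Under (C)V, the unsyllabifiable consonants are /l/ (no codas are permitted; onsets are limited to one consonant).

1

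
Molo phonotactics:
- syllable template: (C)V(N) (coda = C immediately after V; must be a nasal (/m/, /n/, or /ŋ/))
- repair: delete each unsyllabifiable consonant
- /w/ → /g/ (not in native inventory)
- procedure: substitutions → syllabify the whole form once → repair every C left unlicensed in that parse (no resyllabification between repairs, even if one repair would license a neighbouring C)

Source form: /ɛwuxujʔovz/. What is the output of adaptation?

ɛguxuʔo

Substitution: /w/ → /g/, giving /ɛguxujʔovz/.
Under (C)V(N), the unsyllabifiable consonants are /j/, /v/, /z/ (only a nasal (/m/, /n/, or /ŋ/) is licensed in coda position; onsets are limited to one consonant).
Deletion applies to /j/, /v/, /z/.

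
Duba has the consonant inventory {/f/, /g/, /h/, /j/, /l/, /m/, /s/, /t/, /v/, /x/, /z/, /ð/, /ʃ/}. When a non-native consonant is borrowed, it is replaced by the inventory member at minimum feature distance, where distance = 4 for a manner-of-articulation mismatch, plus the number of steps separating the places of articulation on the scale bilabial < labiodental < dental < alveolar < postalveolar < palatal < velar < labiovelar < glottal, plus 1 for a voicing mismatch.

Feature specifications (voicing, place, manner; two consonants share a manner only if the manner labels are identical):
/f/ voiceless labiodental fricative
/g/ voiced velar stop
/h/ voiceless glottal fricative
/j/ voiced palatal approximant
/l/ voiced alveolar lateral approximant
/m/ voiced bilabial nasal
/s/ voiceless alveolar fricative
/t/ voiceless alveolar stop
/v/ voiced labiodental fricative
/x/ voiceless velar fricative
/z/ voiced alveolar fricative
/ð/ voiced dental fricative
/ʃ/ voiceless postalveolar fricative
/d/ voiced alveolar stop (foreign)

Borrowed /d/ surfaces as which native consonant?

/t/ is closest: same manner (stop), place distance 0 (alveolar→alveolar), voicing differs (+1); total 1. Next closest is /g/ at distance 3.

t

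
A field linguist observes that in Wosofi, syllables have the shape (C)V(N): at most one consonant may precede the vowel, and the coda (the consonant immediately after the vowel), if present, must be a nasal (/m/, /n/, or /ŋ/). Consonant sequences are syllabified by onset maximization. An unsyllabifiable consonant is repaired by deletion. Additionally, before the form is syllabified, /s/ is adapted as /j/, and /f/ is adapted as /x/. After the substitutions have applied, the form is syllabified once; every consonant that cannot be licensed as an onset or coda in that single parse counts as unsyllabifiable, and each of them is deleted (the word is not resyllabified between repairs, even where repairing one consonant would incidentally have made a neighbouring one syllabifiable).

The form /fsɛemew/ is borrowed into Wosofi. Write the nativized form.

Substitution: /f/ → /x/, /s/ → /j/, giving /xjɛemew/.
The consonants /x/, /w/ cannot be parsed into a legal (C)V(N) syllable (only a nasal (/m/, /n/, or /ŋ/) is licensed in coda position; onsets are limited to one consonant).
Deleting the stranded consonants removes /x/, /w/.

jɛeme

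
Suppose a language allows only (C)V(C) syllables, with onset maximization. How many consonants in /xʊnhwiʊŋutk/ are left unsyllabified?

2

Syllabifying with onset maximization leaves /h/, /k/ stranded (at most one coda consonant is licensed; onsets are limited to one consonant).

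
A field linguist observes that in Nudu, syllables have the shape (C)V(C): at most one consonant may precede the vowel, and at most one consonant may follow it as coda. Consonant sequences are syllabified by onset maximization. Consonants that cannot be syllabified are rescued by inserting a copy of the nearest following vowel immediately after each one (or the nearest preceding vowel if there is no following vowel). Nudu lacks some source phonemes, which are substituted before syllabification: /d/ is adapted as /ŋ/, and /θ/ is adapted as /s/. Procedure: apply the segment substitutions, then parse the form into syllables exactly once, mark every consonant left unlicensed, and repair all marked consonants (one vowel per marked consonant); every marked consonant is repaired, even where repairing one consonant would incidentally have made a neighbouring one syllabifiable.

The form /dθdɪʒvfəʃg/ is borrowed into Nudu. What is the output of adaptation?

Substitution: /d/ → /ŋ/, /θ/ → /s/, giving /ŋsŋɪʒvfəʃg/.
The consonants /ŋ/, /s/, /v/, /g/ cannot be parsed into a legal (C)V(C) syllable (at most one coda consonant is licensed; onsets are limited to one consonant).
Each unlicensed consonant becomes the onset of a new syllable: /ŋ/ → /ŋɪ/, /s/ → /sɪ/, /v/ → /və/, /g/ → /gə/.

ŋɪsɪŋɪʒvəfəʃgə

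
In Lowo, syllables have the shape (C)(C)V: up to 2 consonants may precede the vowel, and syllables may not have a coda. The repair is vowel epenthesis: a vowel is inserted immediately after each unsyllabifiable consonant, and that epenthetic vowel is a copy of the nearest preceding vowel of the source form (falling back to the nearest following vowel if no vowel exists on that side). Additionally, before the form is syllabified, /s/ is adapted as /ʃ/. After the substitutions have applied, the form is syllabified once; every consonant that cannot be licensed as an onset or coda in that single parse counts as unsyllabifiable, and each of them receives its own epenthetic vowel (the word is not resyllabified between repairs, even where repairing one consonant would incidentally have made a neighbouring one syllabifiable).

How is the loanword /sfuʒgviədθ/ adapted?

ʃfuʒugviədəθə

Substitution: /s/ → /ʃ/, giving /ʃfuʒgviədθ/.
Syllabifying with onset maximization leaves /ʒ/, /d/, /θ/ stranded (no codas are permitted; onsets may contain at most 2 consonants).
Epenthesis after each stranded consonant: /ʒ/ → /ʒu/, /d/ → /də/, /θ/ → /θə/.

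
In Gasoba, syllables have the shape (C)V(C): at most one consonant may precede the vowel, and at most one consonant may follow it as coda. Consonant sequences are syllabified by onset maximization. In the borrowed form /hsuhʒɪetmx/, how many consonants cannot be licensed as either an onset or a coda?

Syllabifying with onset maximization leaves /h/, /m/, /x/ stranded (at most one coda consonant is licensed; onsets are limited to one consonant).

3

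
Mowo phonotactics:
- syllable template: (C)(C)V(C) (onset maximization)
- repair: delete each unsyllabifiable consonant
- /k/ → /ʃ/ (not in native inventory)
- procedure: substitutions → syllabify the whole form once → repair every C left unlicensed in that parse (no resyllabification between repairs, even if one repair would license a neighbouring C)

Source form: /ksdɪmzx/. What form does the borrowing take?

sdɪm

Substitution: /k/ → /ʃ/, giving /ʃsdɪmzx/.
Syllabifying with onset maximization leaves /ʃ/, /z/, /x/ stranded (at most one coda consonant is licensed; onsets may contain at most 2 consonants).
Deletion applies to /ʃ/, /z/, /x/.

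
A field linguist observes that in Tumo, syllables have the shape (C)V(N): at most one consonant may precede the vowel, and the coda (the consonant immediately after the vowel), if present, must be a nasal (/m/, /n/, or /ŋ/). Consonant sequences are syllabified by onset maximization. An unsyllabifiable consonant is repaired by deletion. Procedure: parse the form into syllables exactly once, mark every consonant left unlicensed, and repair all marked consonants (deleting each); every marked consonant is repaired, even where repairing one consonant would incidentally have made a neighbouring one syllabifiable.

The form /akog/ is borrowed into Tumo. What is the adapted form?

ako

Under (C)V(N), the unsyllabifiable consonants are /g/ (only a nasal (/m/, /n/, or /ŋ/) is licensed in coda position; onsets are limited to one consonant).
Each unlicensed consonant is deleted: /g/.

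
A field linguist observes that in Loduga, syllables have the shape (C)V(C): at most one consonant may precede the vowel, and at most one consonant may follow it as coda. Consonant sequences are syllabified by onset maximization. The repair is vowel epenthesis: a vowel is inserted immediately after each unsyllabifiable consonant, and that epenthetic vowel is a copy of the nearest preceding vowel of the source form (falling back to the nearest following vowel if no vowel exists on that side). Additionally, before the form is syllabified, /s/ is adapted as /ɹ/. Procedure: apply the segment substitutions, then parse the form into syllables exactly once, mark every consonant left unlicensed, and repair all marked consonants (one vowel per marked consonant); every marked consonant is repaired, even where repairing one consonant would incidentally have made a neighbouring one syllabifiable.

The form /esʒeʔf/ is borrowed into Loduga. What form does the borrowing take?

eɹʒeʔfe

Substitution: /s/ → /ɹ/, giving /eɹʒeʔf/.
The consonants /f/ cannot be parsed into a legal (C)V(C) syllable (at most one coda consonant is licensed; onsets are limited to one consonant).
Epenthesis after each stranded consonant: /f/ → /fe/.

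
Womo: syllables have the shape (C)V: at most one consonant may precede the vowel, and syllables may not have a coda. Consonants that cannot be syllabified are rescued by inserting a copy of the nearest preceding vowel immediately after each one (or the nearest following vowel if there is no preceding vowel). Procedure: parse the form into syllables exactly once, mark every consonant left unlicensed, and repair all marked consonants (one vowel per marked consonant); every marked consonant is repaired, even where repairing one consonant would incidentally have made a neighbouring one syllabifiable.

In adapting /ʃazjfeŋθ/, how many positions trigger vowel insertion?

4

The unsyllabifiable consonants are /z/, /j/, /ŋ/, /θ/; each receives one epenthetic vowel.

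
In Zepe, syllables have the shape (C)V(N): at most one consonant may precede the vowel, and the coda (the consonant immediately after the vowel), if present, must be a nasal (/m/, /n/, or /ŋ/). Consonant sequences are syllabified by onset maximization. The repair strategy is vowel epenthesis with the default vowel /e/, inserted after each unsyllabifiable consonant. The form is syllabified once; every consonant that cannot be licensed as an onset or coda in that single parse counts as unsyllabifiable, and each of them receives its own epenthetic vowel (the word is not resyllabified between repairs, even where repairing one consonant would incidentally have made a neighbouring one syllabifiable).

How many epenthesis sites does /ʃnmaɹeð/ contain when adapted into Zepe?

The unsyllabifiable consonants are /ʃ/, /n/, /ð/; each receives one epenthetic vowel.

3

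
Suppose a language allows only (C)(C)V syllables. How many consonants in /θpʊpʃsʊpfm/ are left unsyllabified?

4

Syllabifying with onset maximization leaves /p/, /p/, /f/, /m/ stranded (no codas are permitted; onsets may contain at most 2 consonants).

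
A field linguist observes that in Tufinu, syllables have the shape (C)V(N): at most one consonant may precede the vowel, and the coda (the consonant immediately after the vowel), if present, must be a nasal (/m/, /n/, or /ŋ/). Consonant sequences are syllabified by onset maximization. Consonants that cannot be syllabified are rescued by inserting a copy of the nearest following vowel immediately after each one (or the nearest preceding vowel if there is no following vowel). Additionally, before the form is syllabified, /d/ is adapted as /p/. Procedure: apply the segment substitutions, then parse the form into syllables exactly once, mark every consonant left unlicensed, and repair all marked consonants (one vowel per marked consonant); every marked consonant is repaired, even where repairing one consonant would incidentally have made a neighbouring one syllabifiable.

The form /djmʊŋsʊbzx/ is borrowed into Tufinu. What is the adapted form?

pʊjʊmʊŋsʊbʊzʊxʊ

Substitution: /d/ → /p/, giving /pjmʊŋsʊbzx/.
Under (C)V(N), the unsyllabifiable consonants are /p/, /j/, /b/, /z/, /x/ (only a nasal (/m/, /n/, or /ŋ/) is licensed in coda position; onsets are limited to one consonant).
Epenthesis after each stranded consonant: /p/ → /pʊ/, /j/ → /jʊ/, /b/ → /bʊ/, /z/ → /zʊ/, /x/ → /xʊ/.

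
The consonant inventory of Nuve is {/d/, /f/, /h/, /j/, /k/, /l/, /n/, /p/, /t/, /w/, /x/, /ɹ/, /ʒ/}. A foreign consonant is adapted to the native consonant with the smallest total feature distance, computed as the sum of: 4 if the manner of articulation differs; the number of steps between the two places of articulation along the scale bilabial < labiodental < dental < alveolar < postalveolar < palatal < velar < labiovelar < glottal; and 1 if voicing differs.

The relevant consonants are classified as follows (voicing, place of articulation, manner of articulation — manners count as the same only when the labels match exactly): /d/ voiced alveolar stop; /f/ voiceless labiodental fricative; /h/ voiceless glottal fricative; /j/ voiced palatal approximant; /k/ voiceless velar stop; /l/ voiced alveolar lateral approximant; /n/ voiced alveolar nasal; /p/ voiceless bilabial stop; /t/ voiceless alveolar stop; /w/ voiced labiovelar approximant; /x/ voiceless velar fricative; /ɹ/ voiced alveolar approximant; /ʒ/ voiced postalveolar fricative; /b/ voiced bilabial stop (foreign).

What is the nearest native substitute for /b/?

p

/p/ is closest: same manner (stop), place distance 0 (bilabial→bilabial), voicing differs (+1); total 1. Next closest is /d/ at distance 3.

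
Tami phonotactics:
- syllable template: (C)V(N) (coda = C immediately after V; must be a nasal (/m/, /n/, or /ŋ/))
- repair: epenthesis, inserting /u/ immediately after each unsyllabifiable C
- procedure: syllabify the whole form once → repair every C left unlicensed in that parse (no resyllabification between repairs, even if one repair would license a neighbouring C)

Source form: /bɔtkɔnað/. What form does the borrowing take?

Syllabifying with onset maximization leaves /t/, /ð/ stranded (only a nasal (/m/, /n/, or /ŋ/) is licensed in coda position; onsets are limited to one consonant).
Epenthesis after each stranded consonant: /t/ → /tu/, /ð/ → /ðu/.

bɔtukɔnaðu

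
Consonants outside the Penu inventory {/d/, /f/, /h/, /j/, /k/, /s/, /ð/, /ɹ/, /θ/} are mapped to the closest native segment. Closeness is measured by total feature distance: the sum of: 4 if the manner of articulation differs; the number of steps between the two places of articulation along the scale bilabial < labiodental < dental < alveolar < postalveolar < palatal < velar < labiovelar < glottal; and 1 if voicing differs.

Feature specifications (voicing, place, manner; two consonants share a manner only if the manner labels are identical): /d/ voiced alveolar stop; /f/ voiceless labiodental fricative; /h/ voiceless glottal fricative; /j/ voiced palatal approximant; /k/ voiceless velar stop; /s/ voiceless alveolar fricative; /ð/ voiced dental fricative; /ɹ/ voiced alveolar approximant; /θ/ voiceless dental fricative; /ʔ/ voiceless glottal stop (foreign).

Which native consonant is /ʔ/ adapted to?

/k/ is closest: same manner (stop), place distance 2 (glottal→velar), same voicing; total 2. Next closest is /h/ at distance 4.

k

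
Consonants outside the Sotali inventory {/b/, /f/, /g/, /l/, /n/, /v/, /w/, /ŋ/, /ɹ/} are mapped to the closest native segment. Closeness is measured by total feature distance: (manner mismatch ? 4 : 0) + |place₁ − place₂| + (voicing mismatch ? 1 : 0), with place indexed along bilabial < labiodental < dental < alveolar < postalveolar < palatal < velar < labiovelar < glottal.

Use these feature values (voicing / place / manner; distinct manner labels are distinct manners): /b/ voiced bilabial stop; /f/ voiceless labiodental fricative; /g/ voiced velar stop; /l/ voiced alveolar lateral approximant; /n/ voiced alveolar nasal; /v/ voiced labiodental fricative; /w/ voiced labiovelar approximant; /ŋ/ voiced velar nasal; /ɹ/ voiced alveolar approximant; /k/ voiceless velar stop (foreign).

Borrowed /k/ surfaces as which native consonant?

/g/ is closest: same manner (stop), place distance 0 (velar→velar), voicing differs (+1); total 1. Next closest is /ŋ/ at distance 5.

g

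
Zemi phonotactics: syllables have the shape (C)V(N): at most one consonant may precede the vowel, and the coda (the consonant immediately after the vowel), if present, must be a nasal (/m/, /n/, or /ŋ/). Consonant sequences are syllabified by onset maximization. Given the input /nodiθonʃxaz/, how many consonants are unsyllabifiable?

2

The consonants /ʃ/, /z/ cannot be parsed into a legal (C)V(N) syllable (only a nasal (/m/, /n/, or /ŋ/) is licensed in coda position; onsets are limited to one consonant).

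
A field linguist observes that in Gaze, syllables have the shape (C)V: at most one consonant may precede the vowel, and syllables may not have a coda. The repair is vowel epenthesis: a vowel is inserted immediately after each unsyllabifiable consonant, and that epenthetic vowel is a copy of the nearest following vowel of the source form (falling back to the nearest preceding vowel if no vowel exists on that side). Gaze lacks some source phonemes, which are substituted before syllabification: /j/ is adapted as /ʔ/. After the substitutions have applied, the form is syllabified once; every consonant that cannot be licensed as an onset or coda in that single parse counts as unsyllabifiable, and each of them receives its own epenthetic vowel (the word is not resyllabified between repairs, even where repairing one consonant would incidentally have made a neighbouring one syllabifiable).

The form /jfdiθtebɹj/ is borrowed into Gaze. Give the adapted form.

ʔifidiθetebeɹeʔe

Substitution: /j/ → /ʔ/, giving /ʔfdiθtebɹʔ/.
Syllabifying with onset maximization leaves /ʔ/, /f/, /θ/, /b/, /ɹ/, /ʔ/ stranded (no codas are permitted; onsets are limited to one consonant).
Each unlicensed consonant becomes the onset of a new syllable: /ʔ/ → /ʔi/, /f/ → /fi/, /θ/ → /θe/, /b/ → /be/, /ɹ/ → /ɹe/, /ʔ/ → /ʔe/.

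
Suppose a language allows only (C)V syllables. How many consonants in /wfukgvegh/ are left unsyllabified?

5

The consonants /w/, /k/, /g/, /g/, /h/ cannot be parsed into a legal (C)V syllable (no codas are permitted; onsets are limited to one consonant).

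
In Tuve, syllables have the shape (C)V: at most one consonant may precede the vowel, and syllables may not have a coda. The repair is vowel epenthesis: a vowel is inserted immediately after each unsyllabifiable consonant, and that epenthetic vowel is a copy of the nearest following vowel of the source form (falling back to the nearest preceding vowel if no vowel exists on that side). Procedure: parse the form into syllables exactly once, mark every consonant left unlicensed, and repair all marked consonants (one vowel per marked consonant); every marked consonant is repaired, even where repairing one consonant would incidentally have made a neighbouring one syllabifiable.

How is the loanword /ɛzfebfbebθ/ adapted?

ɛzefebefebebeθe

Syllabifying with onset maximization leaves /z/, /b/, /f/, /b/, /θ/ stranded (no codas are permitted; onsets are limited to one consonant).
Epenthesis after each stranded consonant: /z/ → /ze/, /b/ → /be/, /f/ → /fe/, /b/ → /be/, /θ/ → /θe/.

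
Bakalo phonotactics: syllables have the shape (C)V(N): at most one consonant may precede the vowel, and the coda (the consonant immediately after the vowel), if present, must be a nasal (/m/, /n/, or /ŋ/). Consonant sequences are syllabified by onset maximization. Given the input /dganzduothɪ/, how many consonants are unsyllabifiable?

Syllabifying with onset maximization leaves /d/, /z/, /t/ stranded (only a nasal (/m/, /n/, or /ŋ/) is licensed in coda position; onsets are limited to one consonant).

3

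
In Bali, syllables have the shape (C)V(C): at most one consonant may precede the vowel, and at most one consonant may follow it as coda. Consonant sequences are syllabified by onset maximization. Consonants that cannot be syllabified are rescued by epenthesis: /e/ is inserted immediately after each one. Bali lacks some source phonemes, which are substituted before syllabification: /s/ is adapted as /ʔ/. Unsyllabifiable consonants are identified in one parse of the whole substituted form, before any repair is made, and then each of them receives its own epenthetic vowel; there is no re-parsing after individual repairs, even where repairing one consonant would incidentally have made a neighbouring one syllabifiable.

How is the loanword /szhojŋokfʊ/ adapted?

ʔezehojŋokfʊ

Substitution: /s/ → /ʔ/, giving /ʔzhojŋokfʊ/.
The consonants /ʔ/, /z/ cannot be parsed into a legal (C)V(C) syllable (at most one coda consonant is licensed; onsets are limited to one consonant).
Inserting the epenthetic vowel yields /ʔ/ → /ʔe/, /z/ → /ze/.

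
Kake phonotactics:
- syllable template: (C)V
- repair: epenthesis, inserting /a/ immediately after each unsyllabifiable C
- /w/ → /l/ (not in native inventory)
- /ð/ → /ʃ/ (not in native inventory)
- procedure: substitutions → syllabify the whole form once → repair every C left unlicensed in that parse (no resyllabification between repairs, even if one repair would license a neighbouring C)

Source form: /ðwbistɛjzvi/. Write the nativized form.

ʃalabisatɛjazavi

Substitution: /ð/ → /ʃ/, /w/ → /l/, giving /ʃlbistɛjzvi/.
Syllabifying with onset maximization leaves /ʃ/, /l/, /s/, /j/, /z/ stranded (no codas are permitted; onsets are limited to one consonant).
Each unlicensed consonant becomes the onset of a new syllable: /ʃ/ → /ʃa/, /l/ → /la/, /s/ → /sa/, /j/ → /ja/, /z/ → /za/.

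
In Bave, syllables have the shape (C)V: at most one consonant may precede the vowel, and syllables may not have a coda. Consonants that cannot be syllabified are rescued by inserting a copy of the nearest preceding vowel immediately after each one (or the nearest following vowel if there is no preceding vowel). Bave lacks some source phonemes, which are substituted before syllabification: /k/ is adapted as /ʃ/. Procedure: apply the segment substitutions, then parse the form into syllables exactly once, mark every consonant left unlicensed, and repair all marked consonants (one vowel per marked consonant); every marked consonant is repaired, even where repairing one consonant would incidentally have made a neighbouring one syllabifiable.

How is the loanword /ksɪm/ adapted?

Substitution: /k/ → /ʃ/, giving /ʃsɪm/.
The consonants /ʃ/, /m/ cannot be parsed into a legal (C)V syllable (no codas are permitted; onsets are limited to one consonant).
Each unlicensed consonant becomes the onset of a new syllable: /ʃ/ → /ʃɪ/, /m/ → /mɪ/.

ʃɪsɪmɪ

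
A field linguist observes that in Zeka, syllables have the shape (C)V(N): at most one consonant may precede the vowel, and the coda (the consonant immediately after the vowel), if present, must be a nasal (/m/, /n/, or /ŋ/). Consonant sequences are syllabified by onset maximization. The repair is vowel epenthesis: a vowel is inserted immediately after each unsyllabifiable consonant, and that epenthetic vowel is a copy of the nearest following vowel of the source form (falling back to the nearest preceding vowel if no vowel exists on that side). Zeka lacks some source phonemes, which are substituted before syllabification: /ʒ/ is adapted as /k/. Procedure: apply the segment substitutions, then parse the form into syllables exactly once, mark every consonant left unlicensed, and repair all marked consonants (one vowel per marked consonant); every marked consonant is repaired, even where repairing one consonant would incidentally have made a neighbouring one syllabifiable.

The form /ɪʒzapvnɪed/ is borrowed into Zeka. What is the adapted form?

ɪkazapɪvɪnɪede

Substitution: /ʒ/ → /k/, giving /ɪkzapvnɪed/.
The consonants /k/, /p/, /v/, /d/ cannot be parsed into a legal (C)V(N) syllable (only a nasal (/m/, /n/, or /ŋ/) is licensed in coda position; onsets are limited to one consonant).
Inserting the epenthetic vowel yields /k/ → /ka/, /p/ → /pɪ/, /v/ → /vɪ/, /d/ → /de/.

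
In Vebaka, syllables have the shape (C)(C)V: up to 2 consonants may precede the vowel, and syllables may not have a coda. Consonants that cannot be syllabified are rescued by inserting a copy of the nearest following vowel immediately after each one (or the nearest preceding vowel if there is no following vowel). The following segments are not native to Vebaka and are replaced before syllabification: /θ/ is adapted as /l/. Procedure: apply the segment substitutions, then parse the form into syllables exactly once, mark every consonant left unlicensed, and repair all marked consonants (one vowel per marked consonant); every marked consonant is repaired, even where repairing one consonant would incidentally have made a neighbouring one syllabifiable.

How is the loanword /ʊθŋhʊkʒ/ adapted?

Substitution: /θ/ → /l/, giving /ʊlŋhʊkʒ/.
Syllabifying with onset maximization leaves /l/, /k/, /ʒ/ stranded (no codas are permitted; onsets may contain at most 2 consonants).
Inserting the epenthetic vowel yields /l/ → /lʊ/, /k/ → /kʊ/, /ʒ/ → /ʒʊ/.

ʊlʊŋhʊkʊʒʊ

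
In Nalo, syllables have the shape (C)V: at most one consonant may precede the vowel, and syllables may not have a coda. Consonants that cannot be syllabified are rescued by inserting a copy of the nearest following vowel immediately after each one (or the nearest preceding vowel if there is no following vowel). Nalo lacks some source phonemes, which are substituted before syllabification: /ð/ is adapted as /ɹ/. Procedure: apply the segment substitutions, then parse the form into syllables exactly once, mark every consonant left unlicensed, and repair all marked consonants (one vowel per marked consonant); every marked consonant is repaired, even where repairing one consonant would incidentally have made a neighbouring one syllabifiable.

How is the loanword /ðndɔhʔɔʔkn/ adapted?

Substitution: /ð/ → /ɹ/, giving /ɹndɔhʔɔʔkn/.
The consonants /ɹ/, /n/, /h/, /ʔ/, /k/, /n/ cannot be parsed into a legal (C)V syllable (no codas are permitted; onsets are limited to one consonant).
Each unlicensed consonant becomes the onset of a new syllable: /ɹ/ → /ɹɔ/, /n/ → /nɔ/, /h/ → /hɔ/, /ʔ/ → /ʔɔ/, /k/ → /kɔ/, /n/ → /nɔ/.

ɹɔnɔdɔhɔʔɔʔɔkɔnɔ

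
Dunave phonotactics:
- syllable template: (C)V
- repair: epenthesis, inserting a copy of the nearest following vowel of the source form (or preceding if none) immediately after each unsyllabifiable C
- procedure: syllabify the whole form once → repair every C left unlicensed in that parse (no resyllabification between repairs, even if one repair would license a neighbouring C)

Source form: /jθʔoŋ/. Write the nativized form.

joθoʔoŋo

The consonants /j/, /θ/, /ŋ/ cannot be parsed into a legal (C)V syllable (no codas are permitted; onsets are limited to one consonant).
Each unlicensed consonant becomes the onset of a new syllable: /j/ → /jo/, /θ/ → /θo/, /ŋ/ → /ŋo/.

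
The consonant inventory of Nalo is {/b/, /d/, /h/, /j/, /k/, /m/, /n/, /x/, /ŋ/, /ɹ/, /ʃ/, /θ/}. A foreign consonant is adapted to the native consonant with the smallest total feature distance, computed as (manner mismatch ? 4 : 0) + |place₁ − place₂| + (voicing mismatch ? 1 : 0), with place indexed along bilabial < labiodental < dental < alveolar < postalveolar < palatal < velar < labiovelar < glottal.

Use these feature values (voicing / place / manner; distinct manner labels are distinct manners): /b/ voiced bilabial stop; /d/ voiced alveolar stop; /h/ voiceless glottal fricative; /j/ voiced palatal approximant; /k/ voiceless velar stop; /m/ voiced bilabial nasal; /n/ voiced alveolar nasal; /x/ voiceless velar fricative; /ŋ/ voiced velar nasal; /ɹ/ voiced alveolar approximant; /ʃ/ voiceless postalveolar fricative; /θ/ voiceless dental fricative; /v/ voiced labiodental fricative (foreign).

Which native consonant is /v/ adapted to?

θ

/θ/ is closest: same manner (fricative), place distance 1 (labiodental→dental), voicing differs (+1); total 2. Next closest is /ʃ/ at distance 4.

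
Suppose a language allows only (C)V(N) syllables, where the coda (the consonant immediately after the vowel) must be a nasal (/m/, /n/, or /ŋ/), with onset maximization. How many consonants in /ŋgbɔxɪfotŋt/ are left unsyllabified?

The consonants /ŋ/, /g/, /t/, /ŋ/, /t/ cannot be parsed into a legal (C)V(N) syllable (only a nasal (/m/, /n/, or /ŋ/) is licensed in coda position; onsets are limited to one consonant).

5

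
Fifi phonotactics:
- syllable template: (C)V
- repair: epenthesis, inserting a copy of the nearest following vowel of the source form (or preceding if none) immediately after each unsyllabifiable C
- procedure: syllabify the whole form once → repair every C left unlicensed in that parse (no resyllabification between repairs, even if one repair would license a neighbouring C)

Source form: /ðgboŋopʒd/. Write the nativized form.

Syllabifying with onset maximization leaves /ð/, /g/, /p/, /ʒ/, /d/ stranded (no codas are permitted; onsets are limited to one consonant).
Epenthesis after each stranded consonant: /ð/ → /ðo/, /g/ → /go/, /p/ → /po/, /ʒ/ → /ʒo/, /d/ → /do/.

ðogoboŋopoʒodo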